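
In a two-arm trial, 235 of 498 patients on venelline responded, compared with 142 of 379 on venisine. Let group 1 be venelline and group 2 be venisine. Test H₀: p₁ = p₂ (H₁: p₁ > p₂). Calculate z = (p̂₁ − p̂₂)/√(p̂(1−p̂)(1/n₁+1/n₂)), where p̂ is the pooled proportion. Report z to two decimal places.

z = 2.88

p̂₁ = 235/498 ≈ 0.4719, p̂₂ = 142/379 ≈ 0.3747.
Pooled p̂ = (235+142)/(498+379) = 377/877 = 0.4299.
SE = √(p̂(1−p̂)(1/n₁+1/n₂)) = √(0.4299·0.5701·0.00464655) = √(0.00113879) = 0.0337.
z = (0.4719 − 0.3747)/0.0337 = 0.0972/0.0337 = 2.88.
p-value = P(Z > 2.881) ≈ 0.0020.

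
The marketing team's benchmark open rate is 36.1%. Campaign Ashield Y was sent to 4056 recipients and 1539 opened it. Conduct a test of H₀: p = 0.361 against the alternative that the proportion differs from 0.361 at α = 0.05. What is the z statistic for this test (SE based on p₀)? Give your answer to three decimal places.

z = 2.445

p̂ = 1539/4056 = 0.379438.
Under H₀, SE = √(0.361·0.639/4056) = √(5.68735e-05) = 0.007541.
z = (0.379438 − 0.361)/0.007541 = 0.018438/0.007541 = 2.445.
p-value = 2·P(Z > 2.445) ≈ 0.0145; since p < α = 0.05, reject H₀.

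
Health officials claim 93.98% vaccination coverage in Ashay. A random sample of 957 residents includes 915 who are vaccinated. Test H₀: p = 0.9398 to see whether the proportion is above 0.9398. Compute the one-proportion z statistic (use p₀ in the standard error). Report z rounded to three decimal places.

p̂ = 915/957 = 0.956113.
Under H₀, SE = √(0.9398·0.0602/957) = √(5.9118e-05) = 0.007689.
z = (0.956113 − 0.9398)/0.007689 = 0.016313/0.007689 = 2.122.
p-value = P(Z > 2.122) ≈ 0.0169.

z = 2.122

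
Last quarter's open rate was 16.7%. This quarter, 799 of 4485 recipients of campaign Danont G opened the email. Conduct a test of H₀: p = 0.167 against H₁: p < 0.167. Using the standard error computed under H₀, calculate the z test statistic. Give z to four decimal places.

z = 2.0019

p̂ = 799/4485 = 0.1781494.
SE = √(p₀(1−p₀)/n) = √(0.13911/4485) = 0.0055693.
z = (0.1781494 − 0.167)/0.0055693 = 0.0111494/0.0055693 = 2.0019.
p-value = P(Z < 2.002) ≈ 0.9774.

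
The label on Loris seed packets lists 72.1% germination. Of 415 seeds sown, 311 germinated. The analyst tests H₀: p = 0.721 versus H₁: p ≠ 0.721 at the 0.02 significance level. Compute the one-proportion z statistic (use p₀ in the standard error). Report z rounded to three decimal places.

z = 1.290

p̂ = 311/415 = 0.74940.
Under H₀, SE = √(0.721·0.279/415) = √(0.00048472) = 0.02202.
z = (0.74940 − 0.721)/0.02202 = 0.02840/0.02202 = 1.290.
p-value = 2·P(Z > 1.290) ≈ 0.1971; since p > α = 0.02, fail to reject H₀.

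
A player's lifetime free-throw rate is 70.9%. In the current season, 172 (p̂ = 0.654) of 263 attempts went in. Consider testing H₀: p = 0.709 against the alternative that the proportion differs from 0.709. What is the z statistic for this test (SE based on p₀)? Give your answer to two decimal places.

z = -1.96

p̂ = 172/263 ≈ 0.6540.
Under H₀, SE = √(0.709·0.291/263) = √(0.000784483) = 0.0280.
z = (0.6540 − 0.709)/0.0280 = -0.0550/0.0280 = -1.96.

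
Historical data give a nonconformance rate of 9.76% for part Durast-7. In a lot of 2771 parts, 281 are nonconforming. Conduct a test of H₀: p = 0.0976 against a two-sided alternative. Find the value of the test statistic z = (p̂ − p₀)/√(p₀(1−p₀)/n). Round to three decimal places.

z = 0.675

p̂ = 281/2771 = 0.101407.
SE = √(p₀(1−p₀)/n) = √(0.088074/2771) = 0.005638.
z = (0.101407 − 0.0976)/0.005638 = 0.003807/0.005638 = 0.675.
Two-sided p-value ≈ 2·Φ(−0.675) = 0.4995.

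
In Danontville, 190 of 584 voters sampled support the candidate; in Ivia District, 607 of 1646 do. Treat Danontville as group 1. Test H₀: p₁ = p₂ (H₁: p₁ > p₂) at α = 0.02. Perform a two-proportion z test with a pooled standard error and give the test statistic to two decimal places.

z = -1.88

p̂₁ = 190/584 = 0.3253, p̂₂ = 607/1646 = 0.3688.
Pooled p̂ = (190+607)/(584+1646) = 797/2230 = 0.3574.
SE = √(0.229665 × 0.00231986) = 0.0231.
z = (0.3253 − 0.3688)/0.0231 = -0.0435/0.0231 = -1.88.
p-value = P(Z > -1.882) ≈ 0.9701, so at α = 0.02 we fail to reject H₀.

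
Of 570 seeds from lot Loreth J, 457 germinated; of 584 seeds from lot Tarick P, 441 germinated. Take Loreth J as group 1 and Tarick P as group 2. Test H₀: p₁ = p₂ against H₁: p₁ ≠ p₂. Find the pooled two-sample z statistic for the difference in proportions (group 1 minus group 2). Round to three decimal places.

p̂₁ = 457/570 ≈ 0.80175, p̂₂ = 441/584 ≈ 0.75514.
Pooled p̂ = (457+441)/(570+584) = 898/1154 = 0.77816.
SE = √(p̂(1−p̂)(1/n₁+1/n₂)) = √(0.77816·0.22184·0.00346671) = √(0.000598443) = 0.02446.
z = (0.80175 − 0.75514)/0.02446 = 0.04661/0.02446 = 1.906.

z = 1.906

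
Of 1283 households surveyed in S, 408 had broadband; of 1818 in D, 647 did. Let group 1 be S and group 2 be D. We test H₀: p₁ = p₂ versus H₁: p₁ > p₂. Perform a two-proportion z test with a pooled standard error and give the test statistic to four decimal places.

z = -2.1928

p̂₁ = 408/1283 ≈ 0.318005, p̂₂ = 647/1818 ≈ 0.355886.
Pooled p̂ = (408+647)/(1283+1818) = 1055/3101 = 0.340213.
SE = √(p̂(1−p̂)(1/n₁+1/n₂)) = √(0.340213·0.659787·0.00132948) = √(0.000298425) = 0.017275.
z = (0.318005 − 0.355886)/0.017275 = -0.037881/0.017275 = -2.1928.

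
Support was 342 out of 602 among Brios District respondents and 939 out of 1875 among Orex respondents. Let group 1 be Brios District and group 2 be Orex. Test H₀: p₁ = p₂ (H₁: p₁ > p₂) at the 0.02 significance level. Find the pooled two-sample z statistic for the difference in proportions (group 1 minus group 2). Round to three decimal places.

z = 2.875

p̂₁ = 342/602 = 0.56811, p̂₂ = 939/1875 = 0.50080.
Pooled p̂ = (342+939)/(602+1875) = 1281/2477 = 0.51716.
SE = √(p̂(1−p̂)(1/n₁+1/n₂)) = √(0.51716·0.48284·0.00219446) = √(0.00054797) = 0.02341.
z = (0.56811 − 0.50080)/0.02341 = 0.06731/0.02341 = 2.875.
p-value = P(Z > 2.875) ≈ 0.0020. With α = 0.02, reject H₀.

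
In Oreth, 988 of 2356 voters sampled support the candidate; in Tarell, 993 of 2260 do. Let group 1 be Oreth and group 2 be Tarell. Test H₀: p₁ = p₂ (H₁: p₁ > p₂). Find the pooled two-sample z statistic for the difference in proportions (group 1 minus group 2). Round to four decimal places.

z = -1.3741

p̂₁ = 988/2356 ≈ 0.4193548, p̂₂ = 993/2260 ≈ 0.4393805.
Pooled p̂ = (988+993)/(2356+2260) = 1981/4616 = 0.4291594.
SE = √(0.244982 × 0.000866926) = 0.0145733.
z = (0.4193548 − 0.4393805)/0.0145733 = -0.0200257/0.0145733 = -1.3741.
p-value = P(Z > -1.374) ≈ 0.9153.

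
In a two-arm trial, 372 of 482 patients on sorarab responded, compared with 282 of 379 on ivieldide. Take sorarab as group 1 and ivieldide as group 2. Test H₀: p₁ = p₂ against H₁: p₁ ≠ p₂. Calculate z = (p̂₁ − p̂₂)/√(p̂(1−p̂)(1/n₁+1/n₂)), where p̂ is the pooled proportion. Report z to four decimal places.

z = 0.9449

p̂₁ = 372/482 ≈ 0.771784, p̂₂ = 282/379 ≈ 0.744063.
Pooled p̂ = (372+282)/(482+379) = 654/861 = 0.759582.
SE = √(p̂(1−p̂)(1/n₁+1/n₂)) = √(0.759582·0.240418·0.00471321) = √(0.000860714) = 0.029338.
z = (0.771784 − 0.744063)/0.029338 = 0.027721/0.029338 = 0.9449.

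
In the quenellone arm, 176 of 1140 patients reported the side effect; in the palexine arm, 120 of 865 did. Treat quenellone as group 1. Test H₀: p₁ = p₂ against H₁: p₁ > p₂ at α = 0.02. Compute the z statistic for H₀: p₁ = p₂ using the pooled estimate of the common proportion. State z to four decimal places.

z = 0.9789

p̂₁ = 176/1140 = 0.154386, p̂₂ = 120/865 = 0.138728.
Pooled p̂ = (176+120)/(1140+865) = 296/2005 = 0.147631.
SE = √(p̂(1−p̂)(1/n₁+1/n₂)) = √(0.147631·0.852369·0.00203326) = √(0.000255858) = 0.015996.
z = (0.154386 − 0.138728)/0.015996 = 0.015658/0.015996 = 0.9789.
p-value = P(Z > 0.979) ≈ 0.1638, so at α = 0.02 we fail to reject H₀.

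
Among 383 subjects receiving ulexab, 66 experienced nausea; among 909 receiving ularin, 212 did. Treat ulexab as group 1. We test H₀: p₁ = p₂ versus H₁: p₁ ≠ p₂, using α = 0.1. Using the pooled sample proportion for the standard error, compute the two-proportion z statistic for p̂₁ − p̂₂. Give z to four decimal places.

z = -2.4327

p̂₁ = 66/383 ≈ 0.172324, p̂₂ = 212/909 ≈ 0.233223.
Pooled p̂ = (66+212)/(383+909) = 278/1292 = 0.215170.
SE = √(p̂(1−p̂)(1/n₁+1/n₂)) = √(0.215170·0.784830·0.00371108) = √(0.000626697) = 0.025034.
z = (0.172324 − 0.233223)/0.025034 = -0.060899/0.025034 = -2.4327.
Two-sided p-value ≈ 2·Φ(−2.433) = 0.0150; since p < α = 0.1, reject H₀.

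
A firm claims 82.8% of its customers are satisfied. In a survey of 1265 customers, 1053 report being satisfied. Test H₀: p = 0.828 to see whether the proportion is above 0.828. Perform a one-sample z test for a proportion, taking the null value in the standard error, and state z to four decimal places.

z = 0.4157

p̂ = 1053/1265 ≈ 0.832411.
Under H₀, SE = √(0.828·0.172/1265) = √(0.000112582) = 0.010610.
z = (0.832411 − 0.828)/0.010610 = 0.004411/0.010610 = 0.4157.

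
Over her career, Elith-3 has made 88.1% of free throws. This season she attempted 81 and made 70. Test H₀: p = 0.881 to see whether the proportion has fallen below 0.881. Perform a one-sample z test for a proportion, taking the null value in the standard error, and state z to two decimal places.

p̂ = 70/81 ≈ 0.8642.
SE = √(p₀(1−p₀)/n) = √(0.10484/81) = 0.0360.
z = (0.8642 − 0.881)/0.0360 = -0.0168/0.0360 = -0.47.

z = -0.47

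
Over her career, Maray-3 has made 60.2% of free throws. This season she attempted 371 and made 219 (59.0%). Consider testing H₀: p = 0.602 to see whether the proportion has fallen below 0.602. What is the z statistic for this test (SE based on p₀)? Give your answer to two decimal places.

z = -0.46

p̂ = 219/371 = 0.5903.
Under H₀, SE = √(0.602·0.398/371) = √(0.000645811) = 0.0254.
z = (0.5903 − 0.602)/0.0254 = -0.0117/0.0254 = -0.46.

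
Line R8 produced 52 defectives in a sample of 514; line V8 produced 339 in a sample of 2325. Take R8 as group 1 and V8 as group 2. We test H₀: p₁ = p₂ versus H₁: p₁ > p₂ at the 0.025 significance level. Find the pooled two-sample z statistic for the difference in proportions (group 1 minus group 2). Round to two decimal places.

z = -2.66

p̂₁ = 52/514 = 0.10117, p̂₂ = 339/2325 = 0.14581.
Pooled p̂ = (52+339)/(514+2325) = 391/2839 = 0.13772.
SE = √(0.118756 × 0.00237563) = 0.01680.
z = (0.10117 − 0.14581)/0.01680 = -0.04464/0.01680 = -2.66.
p-value = P(Z > -2.658) ≈ 0.9961. With α = 0.025, fail to reject H₀.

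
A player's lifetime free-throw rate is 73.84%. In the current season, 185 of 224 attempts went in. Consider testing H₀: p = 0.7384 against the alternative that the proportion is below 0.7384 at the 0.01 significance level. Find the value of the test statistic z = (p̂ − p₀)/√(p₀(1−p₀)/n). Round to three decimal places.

z = 2.979

p̂ = 185/224 = 0.82589.
SE = √(p₀(1−p₀)/n) = √(0.19317/224) = 0.02937.
z = (0.82589 − 0.7384)/0.02937 = 0.08749/0.02937 = 2.979.
p-value = P(Z < 2.979) ≈ 0.9986, so at α = 0.01 we fail to reject H₀.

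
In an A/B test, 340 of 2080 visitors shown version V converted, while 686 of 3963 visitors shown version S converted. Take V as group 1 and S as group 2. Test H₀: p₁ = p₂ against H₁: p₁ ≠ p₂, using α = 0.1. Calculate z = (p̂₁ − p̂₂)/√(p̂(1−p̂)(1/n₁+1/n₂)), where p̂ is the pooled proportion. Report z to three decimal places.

p̂₁ = 340/2080 ≈ 0.16346, p̂₂ = 686/3963 ≈ 0.17310.
Pooled p̂ = (340+686)/(2080+3963) = 1026/6043 = 0.16978.
SE = √(0.140957 × 0.000733103) = 0.01017.
z = (0.16346 − 0.17310)/0.01017 = -0.00964/0.01017 = -0.948.
Two-sided p-value ≈ 2·Φ(−0.948) = 0.3430, so at α = 0.1 we fail to reject H₀.

z = -0.948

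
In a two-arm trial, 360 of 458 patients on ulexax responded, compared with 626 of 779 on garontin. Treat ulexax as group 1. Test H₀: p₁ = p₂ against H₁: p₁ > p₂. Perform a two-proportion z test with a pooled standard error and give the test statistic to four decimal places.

p̂₁ = 360/458 = 0.786026, p̂₂ = 626/779 = 0.803594.
Pooled p̂ = (360+626)/(458+779) = 986/1237 = 0.797090.
SE = √(p̂(1−p̂)(1/n₁+1/n₂)) = √(0.797090·0.202910·0.0034671) = √(0.000560761) = 0.023680.
z = (0.786026 − 0.803594)/0.023680 = -0.017568/0.023680 = -0.7419.
p-value = P(Z > -0.742) ≈ 0.7709.

z = -0.7419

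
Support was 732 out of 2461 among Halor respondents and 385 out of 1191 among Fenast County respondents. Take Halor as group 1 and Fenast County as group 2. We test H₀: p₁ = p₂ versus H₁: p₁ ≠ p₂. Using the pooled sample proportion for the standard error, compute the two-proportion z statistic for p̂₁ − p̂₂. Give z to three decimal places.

z = -1.587

p̂₁ = 732/2461 = 0.297440, p̂₂ = 385/1191 = 0.323258.
Pooled p̂ = (732+385)/(2461+1191) = 1117/3652 = 0.305860.
SE = √(0.21231 × 0.00124597) = 0.016264.
z = (0.297440 − 0.323258)/0.016264 = -0.025818/0.016264 = -1.587.
Two-sided p-value ≈ 2·Φ(−1.587) = 0.1124.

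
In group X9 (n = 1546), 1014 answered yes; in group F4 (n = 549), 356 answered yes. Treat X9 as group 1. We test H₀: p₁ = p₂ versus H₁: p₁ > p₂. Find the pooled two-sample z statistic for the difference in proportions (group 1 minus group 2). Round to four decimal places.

p̂₁ = 1014/1546 = 0.6558862, p̂₂ = 356/549 = 0.6484517.
Pooled p̂ = (1014+356)/(1546+549) = 1370/2095 = 0.6539379.
SE = √(p̂(1−p̂)(1/n₁+1/n₂)) = √(0.6539379·0.3460621·0.00246832) = √(0.000558589) = 0.0236345.
z = (0.6558862 − 0.6484517)/0.0236345 = 0.0074345/0.0236345 = 0.3146.

z = 0.3146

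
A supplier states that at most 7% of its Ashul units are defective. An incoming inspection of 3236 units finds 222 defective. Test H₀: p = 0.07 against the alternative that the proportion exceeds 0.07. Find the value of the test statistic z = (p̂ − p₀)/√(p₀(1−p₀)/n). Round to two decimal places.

z = -0.31

p̂ = 222/3236 = 0.0686.
SE = √(p₀(1−p₀)/n) = √(0.0651/3236) = 0.0045.
z = (0.0686 − 0.07)/0.0045 = -0.0014/0.0045 = -0.31.
p-value = P(Z > -0.311) ≈ 0.6223.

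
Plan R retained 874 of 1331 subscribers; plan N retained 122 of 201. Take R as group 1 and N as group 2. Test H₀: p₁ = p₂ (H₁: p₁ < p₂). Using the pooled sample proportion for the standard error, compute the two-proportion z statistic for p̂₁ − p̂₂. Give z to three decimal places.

p̂₁ = 874/1331 ≈ 0.65665, p̂₂ = 122/201 ≈ 0.60697.
Pooled p̂ = (874+122)/(1331+201) = 996/1532 = 0.65013.
SE = √(p̂(1−p̂)(1/n₁+1/n₂)) = √(0.65013·0.34987·0.00572644) = √(0.00130254) = 0.03609.
z = (0.65665 − 0.60697)/0.03609 = 0.04968/0.03609 = 1.377.
p-value = P(Z < 1.377) ≈ 0.9157.

z = 1.377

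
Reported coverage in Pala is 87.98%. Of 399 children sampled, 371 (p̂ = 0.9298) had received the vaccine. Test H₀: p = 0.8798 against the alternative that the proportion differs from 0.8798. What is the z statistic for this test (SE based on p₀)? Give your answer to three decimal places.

p̂ = 371/399 ≈ 0.929825.
SE = √(p₀(1−p₀)/n) = √(0.10575/399) = 0.016280.
z = (0.929825 − 0.8798)/0.016280 = 0.050025/0.016280 = 3.073.
p-value = 2·P(Z > 3.073) ≈ 0.0021.

z = 3.073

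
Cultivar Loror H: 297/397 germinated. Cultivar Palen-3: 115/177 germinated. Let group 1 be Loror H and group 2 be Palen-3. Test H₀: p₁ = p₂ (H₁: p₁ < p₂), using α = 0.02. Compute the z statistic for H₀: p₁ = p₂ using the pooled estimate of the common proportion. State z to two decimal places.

z = 2.42

p̂₁ = 297/397 ≈ 0.7481, p̂₂ = 115/177 ≈ 0.6497.
Pooled p̂ = (297+115)/(397+177) = 412/574 = 0.7178.
SE = √(0.202576 × 0.00816861) = 0.0407.
z = (0.7481 − 0.6497)/0.0407 = 0.0984/0.0407 = 2.42.
p-value = P(Z < 2.419) ≈ 0.9922. With α = 0.02, fail to reject H₀.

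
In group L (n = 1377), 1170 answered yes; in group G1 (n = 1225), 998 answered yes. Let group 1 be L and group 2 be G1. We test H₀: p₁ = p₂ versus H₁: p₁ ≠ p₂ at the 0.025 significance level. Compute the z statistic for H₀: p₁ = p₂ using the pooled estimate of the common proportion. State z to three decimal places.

z = 2.389

p̂₁ = 1170/1377 ≈ 0.84967, p̂₂ = 998/1225 ≈ 0.81469.
Pooled p̂ = (1170+998)/(1377+1225) = 2168/2602 = 0.83321.
SE = √(0.138974 × 0.00154254) = 0.01464.
z = (0.84967 − 0.81469)/0.01464 = 0.03498/0.01464 = 2.389.
p-value = 2·P(Z > 2.389) ≈ 0.0169; since p < α = 0.025, reject H₀.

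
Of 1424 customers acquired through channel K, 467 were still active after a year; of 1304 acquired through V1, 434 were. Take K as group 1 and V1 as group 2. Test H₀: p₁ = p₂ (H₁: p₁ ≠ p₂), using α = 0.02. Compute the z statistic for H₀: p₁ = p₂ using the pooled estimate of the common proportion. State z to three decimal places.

z = -0.270

p̂₁ = 467/1424 = 0.32795, p̂₂ = 434/1304 = 0.33282.
Pooled p̂ = (467+434)/(1424+1304) = 901/2728 = 0.33028.
SE = √(0.221195 × 0.00146912) = 0.01803.
z = (0.32795 − 0.33282)/0.01803 = -0.00487/0.01803 = -0.270.
p-value = 2·P(Z > 0.270) ≈ 0.7869, so at α = 0.02 we fail to reject H₀.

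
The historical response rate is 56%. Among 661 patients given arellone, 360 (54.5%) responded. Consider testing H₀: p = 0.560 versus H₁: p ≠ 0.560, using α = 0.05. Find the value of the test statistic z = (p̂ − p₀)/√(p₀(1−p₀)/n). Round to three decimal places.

z = -0.796

p̂ = 360/661 ≈ 0.54463.
Under H₀, SE = √(0.56·0.44/661) = √(0.000372769) = 0.01931.
z = (0.54463 − 0.56)/0.01931 = -0.01537/0.01931 = -0.796.
p-value = 2·P(Z > 0.796) ≈ 0.4260. With α = 0.05, fail to reject H₀.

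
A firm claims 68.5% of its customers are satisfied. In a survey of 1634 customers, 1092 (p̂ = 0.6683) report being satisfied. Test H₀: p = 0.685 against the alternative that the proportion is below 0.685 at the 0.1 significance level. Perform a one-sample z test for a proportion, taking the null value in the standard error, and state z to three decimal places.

p̂ = 1092/1634 = 0.66830.
Standard error under H₀: √(0.685×0.315/1634) = 0.01149.
z = (0.66830 − 0.685)/0.01149 = -0.01670/0.01149 = -1.453.
p-value = P(Z < -1.453) ≈ 0.0731; since p < α = 0.1, reject H₀.

z = -1.453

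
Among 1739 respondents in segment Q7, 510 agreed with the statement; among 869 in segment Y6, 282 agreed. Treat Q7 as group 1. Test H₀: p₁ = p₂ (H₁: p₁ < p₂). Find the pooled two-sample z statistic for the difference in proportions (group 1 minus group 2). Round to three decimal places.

z = -1.635

p̂₁ = 510/1739 ≈ 0.293272, p̂₂ = 282/869 ≈ 0.324511.
Pooled p̂ = (510+282)/(1739+869) = 792/2608 = 0.303681.
SE = √(p̂(1−p̂)(1/n₁+1/n₂)) = √(0.303681·0.696319·0.00172579) = √(0.000364934) = 0.019103.
z = (0.293272 − 0.324511)/0.019103 = -0.031239/0.019103 = -1.635.
p-value = P(Z < -1.635) ≈ 0.0510.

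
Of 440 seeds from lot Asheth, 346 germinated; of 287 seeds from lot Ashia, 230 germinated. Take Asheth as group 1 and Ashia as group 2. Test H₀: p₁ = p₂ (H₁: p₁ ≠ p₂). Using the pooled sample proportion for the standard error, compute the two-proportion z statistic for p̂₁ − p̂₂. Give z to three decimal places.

z = -0.488

p̂₁ = 346/440 = 0.78636, p̂₂ = 230/287 = 0.80139.
Pooled p̂ = (346+230)/(440+287) = 576/727 = 0.79230.
SE = √(p̂(1−p̂)(1/n₁+1/n₂)) = √(0.79230·0.20770·0.00575705) = √(0.000947394) = 0.03078.
z = (0.78636 − 0.80139)/0.03078 = -0.01503/0.03078 = -0.488.
p-value = 2·P(Z > 0.488) ≈ 0.6253.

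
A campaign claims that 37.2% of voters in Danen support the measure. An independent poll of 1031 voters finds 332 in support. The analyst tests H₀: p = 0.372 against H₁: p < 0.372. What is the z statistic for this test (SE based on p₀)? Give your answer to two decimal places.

p̂ = 332/1031 = 0.32202.
SE = √(p₀(1−p₀)/n) = √(0.23362/1031) = 0.01505.
z = (0.32202 − 0.372)/0.01505 = -0.04998/0.01505 = -3.32.

z = -3.32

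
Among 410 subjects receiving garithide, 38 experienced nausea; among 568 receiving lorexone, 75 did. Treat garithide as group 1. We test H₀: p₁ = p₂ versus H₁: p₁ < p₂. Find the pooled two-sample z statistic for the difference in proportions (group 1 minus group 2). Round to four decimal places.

z = -1.8999

p̂₁ = 38/410 = 0.092683, p̂₂ = 75/568 = 0.132042.
Pooled p̂ = (38+75)/(410+568) = 113/978 = 0.115542.
SE = √(0.102192 × 0.00419959) = 0.020716.
z = (0.092683 − 0.132042)/0.020716 = -0.039359/0.020716 = -1.8999.
p-value = P(Z < -1.900) ≈ 0.0287.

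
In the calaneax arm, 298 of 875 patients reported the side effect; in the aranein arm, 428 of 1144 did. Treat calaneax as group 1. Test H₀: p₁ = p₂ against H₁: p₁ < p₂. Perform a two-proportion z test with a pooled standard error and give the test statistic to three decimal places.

z = -1.557

p̂₁ = 298/875 = 0.34057, p̂₂ = 428/1144 = 0.37413.
Pooled p̂ = (298+428)/(875+1144) = 726/2019 = 0.35958.
SE = √(p̂(1−p̂)(1/n₁+1/n₂)) = √(0.35958·0.64042·0.00201698) = √(0.000464478) = 0.02155.
z = (0.34057 − 0.37413)/0.02155 = -0.03356/0.02155 = -1.557.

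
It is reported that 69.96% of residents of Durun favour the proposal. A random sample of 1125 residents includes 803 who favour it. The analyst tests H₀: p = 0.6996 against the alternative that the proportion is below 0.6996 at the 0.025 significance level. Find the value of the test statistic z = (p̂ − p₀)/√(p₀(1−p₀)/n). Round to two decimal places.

p̂ = 803/1125 ≈ 0.7138.
Under H₀, SE = √(0.6996·0.3004/1125) = √(0.000186809) = 0.0137.
z = (0.7138 − 0.6996)/0.0137 = 0.0142/0.0137 = 1.04.
p-value = P(Z < 1.037) ≈ 0.8502; since p > α = 0.025, fail to reject H₀.

z = 1.04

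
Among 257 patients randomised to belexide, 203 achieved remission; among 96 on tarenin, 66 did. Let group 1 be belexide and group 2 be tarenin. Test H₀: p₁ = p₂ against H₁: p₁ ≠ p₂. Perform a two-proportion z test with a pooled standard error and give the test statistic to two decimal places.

p̂₁ = 203/257 ≈ 0.7899, p̂₂ = 66/96 ≈ 0.6875.
Pooled p̂ = (203+66)/(257+96) = 269/353 = 0.7620.
SE = √(p̂(1−p̂)(1/n₁+1/n₂)) = √(0.7620·0.2380·0.0143077) = √(0.00259449) = 0.0509.
z = (0.7899 − 0.6875)/0.0509 = 0.1024/0.0509 = 2.01.

z = 2.01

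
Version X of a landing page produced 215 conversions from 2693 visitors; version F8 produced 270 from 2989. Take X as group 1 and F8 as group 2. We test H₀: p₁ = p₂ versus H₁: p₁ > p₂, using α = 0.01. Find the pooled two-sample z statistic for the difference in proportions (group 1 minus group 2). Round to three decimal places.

z = -1.414

p̂₁ = 215/2693 ≈ 0.07984, p̂₂ = 270/2989 ≈ 0.09033.
Pooled p̂ = (215+270)/(2693+2989) = 485/5682 = 0.08536.
SE = √(0.0780714 × 0.000705893) = 0.00742.
z = (0.07984 − 0.09033)/0.00742 = -0.01049/0.00742 = -1.414.
p-value = P(Z > -1.414) ≈ 0.9213; since p > α = 0.01, fail to reject H₀.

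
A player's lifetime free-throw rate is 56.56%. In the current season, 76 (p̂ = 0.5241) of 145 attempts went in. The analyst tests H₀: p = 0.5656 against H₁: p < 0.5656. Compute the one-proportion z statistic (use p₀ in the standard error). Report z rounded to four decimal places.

p̂ = 76/145 ≈ 0.524138.
Under H₀, SE = √(0.5656·0.4344/145) = √(0.00169446) = 0.041164.
z = (0.524138 − 0.5656)/0.041164 = -0.041462/0.041164 = -1.0072.

z = -1.0072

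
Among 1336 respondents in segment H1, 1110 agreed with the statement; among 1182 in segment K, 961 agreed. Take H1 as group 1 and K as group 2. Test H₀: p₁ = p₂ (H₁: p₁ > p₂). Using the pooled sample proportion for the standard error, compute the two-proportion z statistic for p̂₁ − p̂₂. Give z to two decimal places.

p̂₁ = 1110/1336 ≈ 0.83084, p̂₂ = 961/1182 ≈ 0.81303.
Pooled p̂ = (1110+961)/(1336+1182) = 2071/2518 = 0.82248.
SE = √(0.146008 × 0.00159453) = 0.01526.
z = (0.83084 − 0.81303)/0.01526 = 0.01781/0.01526 = 1.17.
p-value = P(Z > 1.167) ≈ 0.1216.

z = 1.17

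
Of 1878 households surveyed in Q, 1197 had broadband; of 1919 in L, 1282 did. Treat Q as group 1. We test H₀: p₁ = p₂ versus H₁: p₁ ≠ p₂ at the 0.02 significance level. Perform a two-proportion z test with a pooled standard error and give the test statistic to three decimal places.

p̂₁ = 1197/1878 = 0.637380, p̂₂ = 1282/1919 = 0.668056.
Pooled p̂ = (1197+1282)/(1878+1919) = 2479/3797 = 0.652884.
SE = √(0.226627 × 0.00105359) = 0.015452.
z = (0.637380 − 0.668056)/0.015452 = -0.030676/0.015452 = -1.985.
p-value = 2·P(Z > 1.985) ≈ 0.0471. With α = 0.02, fail to reject H₀.

z = -1.985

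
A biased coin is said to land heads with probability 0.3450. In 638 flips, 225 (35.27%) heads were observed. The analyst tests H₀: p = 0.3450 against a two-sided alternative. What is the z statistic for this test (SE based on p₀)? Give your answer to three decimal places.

p̂ = 225/638 ≈ 0.35266.
SE = √(p₀(1−p₀)/n) = √(0.22597/638) = 0.01882.
z = (0.35266 − 0.345)/0.01882 = 0.00766/0.01882 = 0.407.
Two-sided p-value ≈ 2·Φ(−0.407) = 0.6838.

z = 0.407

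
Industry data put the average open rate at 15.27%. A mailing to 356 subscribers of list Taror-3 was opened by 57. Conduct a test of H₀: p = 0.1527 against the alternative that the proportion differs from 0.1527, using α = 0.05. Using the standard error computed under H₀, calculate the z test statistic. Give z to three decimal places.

z = 0.389

p̂ = 57/356 ≈ 0.16011.
SE = √(p₀(1−p₀)/n) = √(0.12938/356) = 0.01906.
z = (0.16011 − 0.1527)/0.01906 = 0.00741/0.01906 = 0.389.
p-value = 2·P(Z > 0.389) ≈ 0.6974, so at α = 0.05 we fail to reject H₀.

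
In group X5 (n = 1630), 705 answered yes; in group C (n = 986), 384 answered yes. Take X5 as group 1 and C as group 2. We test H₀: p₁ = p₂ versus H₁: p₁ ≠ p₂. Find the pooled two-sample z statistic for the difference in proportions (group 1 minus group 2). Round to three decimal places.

z = 2.165

p̂₁ = 705/1630 = 0.43252, p̂₂ = 384/986 = 0.38945.
Pooled p̂ = (705+384)/(1630+986) = 1089/2616 = 0.41628.
SE = √(0.242992 × 0.0016277) = 0.01989.
z = (0.43252 − 0.38945)/0.01989 = 0.04307/0.01989 = 2.165.
Two-sided p-value ≈ 2·Φ(−2.165) = 0.0304.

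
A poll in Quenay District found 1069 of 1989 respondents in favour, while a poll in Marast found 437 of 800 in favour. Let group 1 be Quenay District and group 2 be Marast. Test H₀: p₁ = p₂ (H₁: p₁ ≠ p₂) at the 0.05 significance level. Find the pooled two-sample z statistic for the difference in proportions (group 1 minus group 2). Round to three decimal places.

z = -0.421

p̂₁ = 1069/1989 ≈ 0.53746, p̂₂ = 437/800 ≈ 0.54625.
Pooled p̂ = (1069+437)/(1989+800) = 1506/2789 = 0.53998.
SE = √(p̂(1−p̂)(1/n₁+1/n₂)) = √(0.53998·0.46002·0.00175277) = √(0.00043539) = 0.02087.
z = (0.53746 − 0.54625)/0.02087 = -0.00879/0.02087 = -0.421.
p-value = 2·P(Z > 0.421) ≈ 0.6734, so at α = 0.05 we fail to reject H₀.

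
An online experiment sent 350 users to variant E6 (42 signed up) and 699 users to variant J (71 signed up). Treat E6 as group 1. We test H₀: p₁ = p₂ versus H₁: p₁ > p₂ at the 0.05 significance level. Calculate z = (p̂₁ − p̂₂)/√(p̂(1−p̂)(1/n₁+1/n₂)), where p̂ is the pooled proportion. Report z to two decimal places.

z = 0.91

p̂₁ = 42/350 = 0.1200, p̂₂ = 71/699 = 0.1016.
Pooled p̂ = (42+71)/(350+699) = 113/1049 = 0.1077.
SE = √(0.0961177 × 0.00428776) = 0.0203.
z = (0.1200 − 0.1016)/0.0203 = 0.0184/0.0203 = 0.91.
p-value = P(Z > 0.908) ≈ 0.1820, so at α = 0.05 we fail to reject H₀.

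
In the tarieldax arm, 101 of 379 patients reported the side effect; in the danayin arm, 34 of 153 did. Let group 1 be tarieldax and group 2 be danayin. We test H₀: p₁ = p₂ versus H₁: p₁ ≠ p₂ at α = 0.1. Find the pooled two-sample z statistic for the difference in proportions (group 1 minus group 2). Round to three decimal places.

z = 1.062

p̂₁ = 101/379 = 0.26649, p̂₂ = 34/153 = 0.22222.
Pooled p̂ = (101+34)/(379+153) = 135/532 = 0.25376.
SE = √(0.189366 × 0.00917447) = 0.04168.
z = (0.26649 − 0.22222)/0.04168 = 0.04427/0.04168 = 1.062.
p-value = 2·P(Z > 1.062) ≈ 0.2882. With α = 0.1, fail to reject H₀.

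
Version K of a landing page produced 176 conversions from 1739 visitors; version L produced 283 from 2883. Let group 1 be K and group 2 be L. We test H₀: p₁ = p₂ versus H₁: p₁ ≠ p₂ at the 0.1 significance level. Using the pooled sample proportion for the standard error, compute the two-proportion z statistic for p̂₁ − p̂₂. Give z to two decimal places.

p̂₁ = 176/1739 ≈ 0.10121, p̂₂ = 283/2883 ≈ 0.09816.
Pooled p̂ = (176+283)/(1739+2883) = 459/4622 = 0.09931.
SE = √(0.0894456 × 0.000921904) = 0.00908.
z = (0.10121 − 0.09816)/0.00908 = 0.00305/0.00908 = 0.34.
p-value = 2·P(Z > 0.335) ≈ 0.7373, so at α = 0.1 we fail to reject H₀.

z = 0.34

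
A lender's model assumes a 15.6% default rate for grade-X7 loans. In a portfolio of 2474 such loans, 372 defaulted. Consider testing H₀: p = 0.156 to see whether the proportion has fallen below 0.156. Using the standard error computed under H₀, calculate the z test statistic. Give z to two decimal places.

z = -0.77

p̂ = 372/2474 ≈ 0.1504.
Under H₀, SE = √(0.156·0.844/2474) = √(5.32191e-05) = 0.0073.
z = (0.1504 − 0.156)/0.0073 = -0.0056/0.0073 = -0.77.
p-value = P(Z < -0.773) ≈ 0.2199.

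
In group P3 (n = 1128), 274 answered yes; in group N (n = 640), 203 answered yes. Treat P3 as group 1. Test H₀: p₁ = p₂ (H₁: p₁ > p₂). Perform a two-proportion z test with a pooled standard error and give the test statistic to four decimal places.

p̂₁ = 274/1128 = 0.242908, p̂₂ = 203/640 = 0.317188.
Pooled p̂ = (274+203)/(1128+640) = 477/1768 = 0.269796.
SE = √(p̂(1−p̂)(1/n₁+1/n₂)) = √(0.269796·0.730204·0.00244902) = √(0.000482473) = 0.021965.
z = (0.242908 − 0.317188)/0.021965 = -0.074280/0.021965 = -3.3817.

z = -3.3817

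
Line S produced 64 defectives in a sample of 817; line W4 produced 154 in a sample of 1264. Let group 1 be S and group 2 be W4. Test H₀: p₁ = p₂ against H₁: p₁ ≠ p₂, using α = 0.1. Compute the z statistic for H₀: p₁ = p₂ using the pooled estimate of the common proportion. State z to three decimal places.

p̂₁ = 64/817 ≈ 0.07834, p̂₂ = 154/1264 ≈ 0.12184.
Pooled p̂ = (64+154)/(817+1264) = 218/2081 = 0.10476.
SE = √(p̂(1−p̂)(1/n₁+1/n₂)) = √(0.10476·0.89524·0.00201513) = √(0.000188985) = 0.01375.
z = (0.07834 − 0.12184)/0.01375 = -0.04350/0.01375 = -3.164.
Two-sided p-value ≈ 2·Φ(−3.164) = 0.0016; since p < α = 0.1, reject H₀.

z = -3.164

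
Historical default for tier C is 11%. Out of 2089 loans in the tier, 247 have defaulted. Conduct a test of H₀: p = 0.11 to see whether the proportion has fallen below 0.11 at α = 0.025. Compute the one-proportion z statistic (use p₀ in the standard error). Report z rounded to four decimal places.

z = 1.2034

p̂ = 247/2089 = 0.1182384.
Standard error under H₀: √(0.11×0.89/2089) = 0.0068458.
z = (0.1182384 − 0.11)/0.0068458 = 0.0082384/0.0068458 = 1.2034.
p-value = P(Z < 1.203) ≈ 0.8856. With α = 0.025, fail to reject H₀.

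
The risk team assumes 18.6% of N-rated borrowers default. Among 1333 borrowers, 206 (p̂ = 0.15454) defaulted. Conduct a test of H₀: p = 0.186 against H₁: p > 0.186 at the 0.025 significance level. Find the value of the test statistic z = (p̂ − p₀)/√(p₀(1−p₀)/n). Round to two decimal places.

z = -2.95

p̂ = 206/1333 ≈ 0.15454.
SE = √(p₀(1−p₀)/n) = √(0.1514/1333) = 0.01066.
z = (0.15454 − 0.186)/0.01066 = -0.03146/0.01066 = -2.95.
p-value = P(Z > -2.952) ≈ 0.9984, so at α = 0.025 we fail to reject H₀.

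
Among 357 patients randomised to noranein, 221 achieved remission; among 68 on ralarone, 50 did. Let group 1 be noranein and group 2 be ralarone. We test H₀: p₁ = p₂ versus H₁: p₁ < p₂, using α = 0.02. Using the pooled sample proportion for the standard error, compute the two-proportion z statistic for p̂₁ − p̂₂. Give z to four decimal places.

z = -1.8278

p̂₁ = 221/357 = 0.6190476, p̂₂ = 50/68 = 0.7352941.
Pooled p̂ = (221+50)/(357+68) = 271/425 = 0.6376471.
SE = √(0.231053 × 0.017507) = 0.0636007.
z = (0.6190476 − 0.7352941)/0.0636007 = -0.1162465/0.0636007 = -1.8278.
p-value = P(Z < -1.828) ≈ 0.0338. With α = 0.02, fail to reject H₀.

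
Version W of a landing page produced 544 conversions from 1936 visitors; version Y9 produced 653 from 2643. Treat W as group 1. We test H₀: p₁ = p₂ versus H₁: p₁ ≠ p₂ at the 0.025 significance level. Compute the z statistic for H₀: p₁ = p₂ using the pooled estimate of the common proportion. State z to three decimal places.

p̂₁ = 544/1936 = 0.28099, p̂₂ = 653/2643 = 0.24707.
Pooled p̂ = (544+653)/(1936+2643) = 1197/4579 = 0.26141.
SE = √(p̂(1−p̂)(1/n₁+1/n₂)) = √(0.26141·0.73859·0.000894887) = √(0.00017278) = 0.01314.
z = (0.28099 − 0.24707)/0.01314 = 0.03392/0.01314 = 2.581.
Two-sided p-value ≈ 2·Φ(−2.581) = 0.0099. With α = 0.025, reject H₀.

z = 2.581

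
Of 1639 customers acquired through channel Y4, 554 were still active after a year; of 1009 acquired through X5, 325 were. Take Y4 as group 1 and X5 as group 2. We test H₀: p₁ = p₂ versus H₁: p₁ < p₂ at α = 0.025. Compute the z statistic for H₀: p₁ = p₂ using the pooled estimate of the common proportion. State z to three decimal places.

z = 0.844

p̂₁ = 554/1639 ≈ 0.33801, p̂₂ = 325/1009 ≈ 0.32210.
Pooled p̂ = (554+325)/(1639+1009) = 879/2648 = 0.33195.
SE = √(0.221759 × 0.00160121) = 0.01884.
z = (0.33801 − 0.32210)/0.01884 = 0.01591/0.01884 = 0.844.
p-value = P(Z < 0.844) ≈ 0.8008, so at α = 0.025 we fail to reject H₀.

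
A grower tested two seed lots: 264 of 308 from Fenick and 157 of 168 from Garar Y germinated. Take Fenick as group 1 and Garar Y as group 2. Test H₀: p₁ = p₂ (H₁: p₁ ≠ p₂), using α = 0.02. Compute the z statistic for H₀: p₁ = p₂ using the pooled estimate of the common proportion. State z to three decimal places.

z = -2.524

p̂₁ = 264/308 = 0.85714, p̂₂ = 157/168 = 0.93452.
Pooled p̂ = (264+157)/(308+168) = 421/476 = 0.88445.
SE = √(0.102195 × 0.00919913) = 0.03066.
z = (0.85714 − 0.93452)/0.03066 = -0.07738/0.03066 = -2.524.
Two-sided p-value ≈ 2·Φ(−2.524) = 0.0116. With α = 0.02, reject H₀.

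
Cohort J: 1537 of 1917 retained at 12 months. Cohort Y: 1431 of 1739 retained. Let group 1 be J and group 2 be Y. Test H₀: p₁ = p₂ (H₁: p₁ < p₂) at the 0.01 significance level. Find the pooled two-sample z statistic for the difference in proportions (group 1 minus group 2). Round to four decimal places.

p̂₁ = 1537/1917 = 0.801774, p̂₂ = 1431/1739 = 0.822887.
Pooled p̂ = (1537+1431)/(1917+1739) = 2968/3656 = 0.811816.
SE = √(p̂(1−p̂)(1/n₁+1/n₂)) = √(0.811816·0.188184·0.00109669) = √(0.000167542) = 0.012944.
z = (0.801774 − 0.822887)/0.012944 = -0.021113/0.012944 = -1.6311.
p-value = P(Z < -1.631) ≈ 0.0514, so at α = 0.01 we fail to reject H₀.

z = -1.6311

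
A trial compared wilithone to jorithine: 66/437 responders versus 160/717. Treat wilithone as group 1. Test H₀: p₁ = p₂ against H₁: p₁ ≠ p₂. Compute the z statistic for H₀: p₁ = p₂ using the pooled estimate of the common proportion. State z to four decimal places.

z = -2.9946

p̂₁ = 66/437 = 0.151030, p̂₂ = 160/717 = 0.223152.
Pooled p̂ = (66+160)/(437+717) = 226/1154 = 0.195841.
SE = √(0.157487 × 0.00368303) = 0.024084.
z = (0.151030 − 0.223152)/0.024084 = -0.072122/0.024084 = -2.9946.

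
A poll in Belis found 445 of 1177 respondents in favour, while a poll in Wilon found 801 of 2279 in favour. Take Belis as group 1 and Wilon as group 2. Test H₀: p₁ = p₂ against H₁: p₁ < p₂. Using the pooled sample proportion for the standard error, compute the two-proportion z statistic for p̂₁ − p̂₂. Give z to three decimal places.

z = 1.544

p̂₁ = 445/1177 = 0.37808, p̂₂ = 801/2279 = 0.35147.
Pooled p̂ = (445+801)/(1177+2279) = 1246/3456 = 0.36053.
SE = √(p̂(1−p̂)(1/n₁+1/n₂)) = √(0.36053·0.63947·0.00128841) = √(0.000297041) = 0.01723.
z = (0.37808 − 0.35147)/0.01723 = 0.02661/0.01723 = 1.544.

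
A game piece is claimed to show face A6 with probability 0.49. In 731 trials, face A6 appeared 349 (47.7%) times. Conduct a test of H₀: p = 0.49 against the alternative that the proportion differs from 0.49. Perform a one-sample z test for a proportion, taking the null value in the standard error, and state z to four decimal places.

p̂ = 349/731 ≈ 0.4774282.
SE = √(p₀(1−p₀)/n) = √(0.2499/731) = 0.0184895.
z = (0.4774282 − 0.49)/0.0184895 = -0.0125718/0.0184895 = -0.6799.
Two-sided p-value ≈ 2·Φ(−0.680) = 0.4965.

z = -0.6799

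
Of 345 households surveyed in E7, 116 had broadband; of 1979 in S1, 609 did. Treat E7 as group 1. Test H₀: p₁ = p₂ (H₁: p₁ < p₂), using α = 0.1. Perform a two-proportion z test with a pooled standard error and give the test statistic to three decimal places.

z = 1.054

p̂₁ = 116/345 ≈ 0.33623, p̂₂ = 609/1979 ≈ 0.30773.
Pooled p̂ = (116+609)/(345+1979) = 725/2324 = 0.31196.
SE = √(0.214642 × 0.00340386) = 0.02703.
z = (0.33623 − 0.30773)/0.02703 = 0.02850/0.02703 = 1.054.
p-value = P(Z < 1.054) ≈ 0.8542. With α = 0.1, fail to reject H₀.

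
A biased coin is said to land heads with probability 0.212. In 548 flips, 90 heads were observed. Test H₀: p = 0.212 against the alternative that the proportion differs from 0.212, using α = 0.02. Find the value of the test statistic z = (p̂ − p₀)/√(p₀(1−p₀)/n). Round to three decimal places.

z = -2.736

p̂ = 90/548 ≈ 0.16423.
SE = √(p₀(1−p₀)/n) = √(0.16706/548) = 0.01746.
z = (0.16423 − 0.212)/0.01746 = -0.04777/0.01746 = -2.736.
Two-sided p-value ≈ 2·Φ(−2.736) = 0.0062, so at α = 0.02 we reject H₀.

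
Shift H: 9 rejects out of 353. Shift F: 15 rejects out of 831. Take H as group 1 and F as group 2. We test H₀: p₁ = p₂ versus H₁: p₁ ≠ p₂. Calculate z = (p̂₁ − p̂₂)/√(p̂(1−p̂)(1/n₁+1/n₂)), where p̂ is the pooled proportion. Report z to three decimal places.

z = 0.832

p̂₁ = 9/353 = 0.02550, p̂₂ = 15/831 = 0.01805.
Pooled p̂ = (9+15)/(353+831) = 24/1184 = 0.02027.
SE = √(0.0198594 × 0.00403623) = 0.00895.
z = (0.02550 − 0.01805)/0.00895 = 0.00745/0.00895 = 0.832.
Two-sided p-value ≈ 2·Φ(−0.832) = 0.4056.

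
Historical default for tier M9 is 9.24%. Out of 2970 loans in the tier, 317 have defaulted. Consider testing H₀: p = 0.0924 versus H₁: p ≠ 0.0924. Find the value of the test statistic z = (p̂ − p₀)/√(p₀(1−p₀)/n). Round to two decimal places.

p̂ = 317/2970 ≈ 0.1067.
Standard error under H₀: √(0.0924×0.9076/2970) = 0.0053.
z = (0.1067 − 0.0924)/0.0053 = 0.0143/0.0053 = 2.70.

z = 2.70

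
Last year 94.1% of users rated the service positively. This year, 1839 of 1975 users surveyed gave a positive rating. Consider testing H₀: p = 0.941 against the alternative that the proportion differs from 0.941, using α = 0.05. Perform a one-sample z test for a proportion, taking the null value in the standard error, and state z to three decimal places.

z = -1.860

p̂ = 1839/1975 ≈ 0.93114.
Under H₀, SE = √(0.941·0.059/1975) = √(2.81109e-05) = 0.00530.
z = (0.93114 − 0.941)/0.00530 = -0.00986/0.00530 = -1.860.
Two-sided p-value ≈ 2·Φ(−1.860) = 0.0629, so at α = 0.05 we fail to reject H₀.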